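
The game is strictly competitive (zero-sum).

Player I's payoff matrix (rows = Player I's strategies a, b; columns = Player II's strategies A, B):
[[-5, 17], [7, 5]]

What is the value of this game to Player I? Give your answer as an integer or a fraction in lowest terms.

6

Row minima are -5 and 5, so Player I's maximin is 5; column maxima are 7 and 17, so Player II's minimax is 7. These differ, so the equilibrium is in mixed strategies.
Let Player I play a with probability p. Player II is indifferent when −5p + 7(1−p) = 17p + 5(1−p), giving p = 1/12.
Let Player II play A with probability q. Player I is indifferent when −5q + 17(1−q) = 7q + 5(1−q), giving q = 1/2.
The value is -5·(1/2) + (17)·(1/2) = 6.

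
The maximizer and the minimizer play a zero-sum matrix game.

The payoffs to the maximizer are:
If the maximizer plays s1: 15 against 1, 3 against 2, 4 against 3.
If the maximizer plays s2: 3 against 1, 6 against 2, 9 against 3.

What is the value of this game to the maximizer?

27/5

Column 3 is strictly dominated by 2 for the minimizer (it gives the maximizer more in every row).
The remaining 2×2 game on (s1, s2) × (1, 2) has no saddle point. Let the maximizer play s1 with probability p; indifference gives 15p + 3(1−p) = 3p + 6(1−p), so p = 1/5.
Similarly the minimizer's optimal q on 1 is 1/5, and the value is 15·(1/5) + (3)·(4/5) = 27/5.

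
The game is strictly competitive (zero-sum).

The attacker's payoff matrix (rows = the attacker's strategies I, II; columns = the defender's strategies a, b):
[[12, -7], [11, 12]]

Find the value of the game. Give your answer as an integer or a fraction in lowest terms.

221/20

Row minima are -7 and 11, so the attacker's maximin is 11; column maxima are 12 and 12, so the defender's minimax is 12. These differ, so the equilibrium is in mixed strategies.
Let the attacker play I with probability p. The defender is indifferent when 12p + 11(1−p) = −7p + 12(1−p), giving p = 1/20.
Let the defender play a with probability q. The attacker is indifferent when 12q − 7(1−q) = 11q + 12(1−q), giving q = 19/20.
The value is 12·(19/20) + (-7)·(1/20) = 221/20.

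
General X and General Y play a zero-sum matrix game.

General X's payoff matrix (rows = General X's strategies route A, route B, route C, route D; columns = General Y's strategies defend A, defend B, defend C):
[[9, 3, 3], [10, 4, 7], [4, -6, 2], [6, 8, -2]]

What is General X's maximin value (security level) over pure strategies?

The worst-case payoff for each row is route A: 3, route B: 4, route C: -6, route D: -2.
The best of these is 4.

4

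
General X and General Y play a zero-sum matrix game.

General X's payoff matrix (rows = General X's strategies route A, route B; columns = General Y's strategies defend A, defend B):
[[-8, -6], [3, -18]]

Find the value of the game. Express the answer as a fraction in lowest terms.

Row minima are -8 and -18, so General X's maximin is -8; column maxima are 3 and -6, so General Y's minimax is -6. These differ, so the equilibrium is in mixed strategies.
Let General X play route A with probability p. General Y is indifferent when −8p + 3(1−p) = −6p − 18(1−p), giving p = 21/23.
Let General Y play defend A with probability q. General X is indifferent when −8q − 6(1−q) = 3q − 18(1−q), giving q = 12/23.
The value is -8·(12/23) + (-6)·(11/23) = -162/23.

-162/23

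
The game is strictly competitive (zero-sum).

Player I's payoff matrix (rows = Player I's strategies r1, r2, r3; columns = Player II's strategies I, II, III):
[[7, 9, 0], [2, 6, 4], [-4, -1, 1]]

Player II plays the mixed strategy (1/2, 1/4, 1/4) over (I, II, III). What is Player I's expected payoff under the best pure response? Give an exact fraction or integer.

23/4

r1: (7)·(1/2) + (9)·(1/4) + (0)·(1/4) = 23/4.
r2: (2)·(1/2) + (6)·(1/4) + (4)·(1/4) = 7/2.
r3: (-4)·(1/2) + (-1)·(1/4) + (1)·(1/4) = -2.
The best pure response is r1 with expected payoff 23/4.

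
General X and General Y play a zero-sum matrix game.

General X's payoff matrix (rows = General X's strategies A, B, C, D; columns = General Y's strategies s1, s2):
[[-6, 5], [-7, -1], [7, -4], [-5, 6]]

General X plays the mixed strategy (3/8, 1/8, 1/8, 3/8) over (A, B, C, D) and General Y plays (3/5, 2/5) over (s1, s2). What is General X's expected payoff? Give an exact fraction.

-43/40

Against (3/5, 2/5), each row's expected payoff is A: -8/5; B: -23/5; C: 13/5; D: -3/5.
Taking the (3/8, 1/8, 1/8, 3/8)-weighted average: (3/8)·(-8/5) + (1/8)·(-23/5) + (1/8)·(13/5) + (3/8)·(-3/5) = -43/40.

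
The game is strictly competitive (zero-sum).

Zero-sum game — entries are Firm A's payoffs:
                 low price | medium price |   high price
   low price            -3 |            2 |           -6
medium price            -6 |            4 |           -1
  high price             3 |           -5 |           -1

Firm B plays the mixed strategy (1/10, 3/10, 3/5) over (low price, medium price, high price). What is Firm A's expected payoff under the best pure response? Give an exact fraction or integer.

low price: (-3)·(1/10) + (2)·(3/10) + (-6)·(3/5) = -33/10.
medium price: (-6)·(1/10) + (4)·(3/10) + (-1)·(3/5) = 0.
high price: (3)·(1/10) + (-5)·(3/10) + (-1)·(3/5) = -9/5.
The best pure response is medium price with expected payoff 0.

0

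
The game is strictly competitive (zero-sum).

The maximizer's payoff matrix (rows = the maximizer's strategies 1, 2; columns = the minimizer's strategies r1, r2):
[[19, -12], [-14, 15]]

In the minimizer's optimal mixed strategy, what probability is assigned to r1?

Row minima are -12 and -14, so the maximizer's maximin is -12; column maxima are 19 and 15, so the minimizer's minimax is 15. These differ, so the equilibrium is in mixed strategies.
Let the minimizer play r1 with probability q. The maximizer is indifferent when 19q − 12(1−q) = −14q + 15(1−q), giving q = 9/20.

9/20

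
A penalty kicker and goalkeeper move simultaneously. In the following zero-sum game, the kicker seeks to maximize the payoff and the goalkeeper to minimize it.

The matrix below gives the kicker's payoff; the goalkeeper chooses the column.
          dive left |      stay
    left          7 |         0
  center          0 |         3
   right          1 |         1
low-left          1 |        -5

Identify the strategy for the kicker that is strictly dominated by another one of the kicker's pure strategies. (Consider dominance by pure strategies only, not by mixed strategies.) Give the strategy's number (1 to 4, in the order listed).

4

Compare low-left with left: 7 > 1, 0 > -5.
So left strictly dominates low-left for the kicker; low-left is strictly dominated.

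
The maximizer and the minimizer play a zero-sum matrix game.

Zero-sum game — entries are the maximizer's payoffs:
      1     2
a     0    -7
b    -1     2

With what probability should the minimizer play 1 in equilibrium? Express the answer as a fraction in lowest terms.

9/10

Row minima are -7 and -1, so the maximizer's maximin is -1; column maxima are 0 and 2, so the minimizer's minimax is 0. These differ, so the equilibrium is in mixed strategies.
Let the minimizer play 1 with probability q. The maximizer is indifferent when −7(1−q) = −q + 2(1−q), giving q = 9/10.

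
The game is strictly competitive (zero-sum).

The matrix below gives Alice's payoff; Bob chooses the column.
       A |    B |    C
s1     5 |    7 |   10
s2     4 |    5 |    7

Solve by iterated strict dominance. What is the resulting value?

Column C is strictly dominated by A for Bob (5<10, 4<7); eliminate C.
Row s2 is strictly dominated by row s1 (5>4, 7>5); eliminate s2.
Column B is strictly dominated by A for Bob (5<7); eliminate B.
Only (s1, A) remains, with payoff 5.

5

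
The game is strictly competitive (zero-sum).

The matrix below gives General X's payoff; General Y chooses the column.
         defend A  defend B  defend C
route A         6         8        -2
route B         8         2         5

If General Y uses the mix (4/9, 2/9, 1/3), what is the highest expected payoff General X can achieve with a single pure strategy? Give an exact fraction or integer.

route A: (6)·(4/9) + (8)·(2/9) + (-2)·(1/3) = 34/9.
route B: (8)·(4/9) + (2)·(2/9) + (5)·(1/3) = 17/3.
The best pure response is route B with expected payoff 17/3.

17/3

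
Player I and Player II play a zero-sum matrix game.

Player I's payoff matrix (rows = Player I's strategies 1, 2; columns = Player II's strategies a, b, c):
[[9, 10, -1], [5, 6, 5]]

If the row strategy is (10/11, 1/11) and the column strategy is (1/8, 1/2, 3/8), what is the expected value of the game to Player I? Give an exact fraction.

63/11

Against (1/8, 1/2, 3/8), each row's expected payoff is 1: 23/4; 2: 11/2.
Taking the (10/11, 1/11)-weighted average: (10/11)·(23/4) + (1/11)·(11/2) = 63/11.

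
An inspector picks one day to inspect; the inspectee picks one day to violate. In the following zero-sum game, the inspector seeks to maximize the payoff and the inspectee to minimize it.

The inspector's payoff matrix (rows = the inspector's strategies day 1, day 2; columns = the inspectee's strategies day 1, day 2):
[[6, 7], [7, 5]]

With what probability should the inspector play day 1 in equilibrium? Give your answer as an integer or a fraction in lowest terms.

2/3

Row minima are 6 and 5, so the inspector's maximin is 6; column maxima are 7 and 7, so the inspectee's minimax is 7. These differ, so the equilibrium is in mixed strategies.
Let the inspector play day 1 with probability p. The inspectee is indifferent when 6p + 7(1−p) = 7p + 5(1−p), giving p = 2/3.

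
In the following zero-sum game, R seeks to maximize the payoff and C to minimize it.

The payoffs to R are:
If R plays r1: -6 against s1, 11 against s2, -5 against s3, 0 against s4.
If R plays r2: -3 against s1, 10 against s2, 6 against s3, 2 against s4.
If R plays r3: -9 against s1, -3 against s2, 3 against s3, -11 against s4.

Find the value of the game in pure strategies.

-3

Row minima: -6, -3, -11 → R's maximin is -3.
Column maxima: -3, 11, 6, 2 → C's minimax is -3.
They coincide at (r2, s1), so the value is -3.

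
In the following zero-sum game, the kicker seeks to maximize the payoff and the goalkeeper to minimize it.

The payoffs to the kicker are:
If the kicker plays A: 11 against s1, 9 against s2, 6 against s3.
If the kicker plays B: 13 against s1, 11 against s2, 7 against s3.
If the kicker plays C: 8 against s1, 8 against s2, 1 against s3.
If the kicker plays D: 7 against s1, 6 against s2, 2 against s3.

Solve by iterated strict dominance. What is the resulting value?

7

Column s1 is strictly dominated by s3 for the goalkeeper (6<11, 7<13, 1<8, 2<7); eliminate s1.
Row C is strictly dominated by row A (9>8, 6>1); eliminate C.
Column s2 is strictly dominated by s3 for the goalkeeper (6<9, 7<11, 2<6); eliminate s2.
Row A is strictly dominated by row B (7>6); eliminate A.
Row D is strictly dominated by row B (7>2); eliminate D.
Only (B, s3) remains, with payoff 7.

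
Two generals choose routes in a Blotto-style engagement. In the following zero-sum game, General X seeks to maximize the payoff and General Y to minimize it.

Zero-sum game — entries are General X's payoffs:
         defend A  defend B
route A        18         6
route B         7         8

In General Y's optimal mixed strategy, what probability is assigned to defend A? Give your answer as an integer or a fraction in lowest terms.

2/13

Row minima are 6 and 7, so General X's maximin is 7; column maxima are 18 and 8, so General Y's minimax is 8. These differ, so the equilibrium is in mixed strategies.
Let General Y play defend A with probability q. General X is indifferent when 18q + 6(1−q) = 7q + 8(1−q), giving q = 2/13.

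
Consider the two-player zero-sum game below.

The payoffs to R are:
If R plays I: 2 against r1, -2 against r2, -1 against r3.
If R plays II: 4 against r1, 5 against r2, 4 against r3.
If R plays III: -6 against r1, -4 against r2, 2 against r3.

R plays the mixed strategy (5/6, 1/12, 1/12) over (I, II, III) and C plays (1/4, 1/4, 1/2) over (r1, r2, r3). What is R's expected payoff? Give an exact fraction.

-3/16

Against (1/4, 1/4, 1/2), each row's expected payoff is I: -1/2; II: 17/4; III: -3/2.
Taking the (5/6, 1/12, 1/12)-weighted average: (5/6)·(-1/2) + (1/12)·(17/4) + (1/12)·(-3/2) = -3/16.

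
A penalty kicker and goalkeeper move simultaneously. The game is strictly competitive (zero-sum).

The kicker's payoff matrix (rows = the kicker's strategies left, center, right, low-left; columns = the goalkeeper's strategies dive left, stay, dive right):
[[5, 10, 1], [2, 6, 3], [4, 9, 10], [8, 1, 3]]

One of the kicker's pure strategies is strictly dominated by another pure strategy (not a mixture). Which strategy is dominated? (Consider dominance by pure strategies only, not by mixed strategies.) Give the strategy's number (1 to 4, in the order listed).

2

Compare center with right: 4 > 2, 9 > 6, 10 > 3.
So right strictly dominates center for the kicker; center is strictly dominated.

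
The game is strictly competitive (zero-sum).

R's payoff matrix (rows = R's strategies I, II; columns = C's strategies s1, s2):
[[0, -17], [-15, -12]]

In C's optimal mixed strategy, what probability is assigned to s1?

1/4

Row minima are -17 and -15, so R's maximin is -15; column maxima are 0 and -12, so C's minimax is -12. These differ, so the equilibrium is in mixed strategies.
Let C play s1 with probability q. R is indifferent when −17(1−q) = −15q − 12(1−q), giving q = 1/4.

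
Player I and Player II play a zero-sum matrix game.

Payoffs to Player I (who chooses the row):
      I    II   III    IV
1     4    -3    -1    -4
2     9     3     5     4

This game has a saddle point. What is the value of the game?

Row minima: -4, 3 → Player I's maximin is 3.
Column maxima: 9, 3, 5, 4 → Player II's minimax is 3.
They coincide at (2, II), so the value is 3.

3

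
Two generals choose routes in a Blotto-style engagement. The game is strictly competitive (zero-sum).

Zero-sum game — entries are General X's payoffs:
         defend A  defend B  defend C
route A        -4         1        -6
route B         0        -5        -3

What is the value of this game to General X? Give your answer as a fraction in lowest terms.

-11/3

Column defend A is strictly dominated by defend C for General Y (it gives General X more in every row).
The remaining 2×2 game on (route A, route B) × (defend B, defend C) has no saddle point. Let General X play route A with probability p; indifference gives p − 5(1−p) = −6p − 3(1−p), so p = 2/9.
Similarly General Y's optimal q on defend B is 1/3, and the value is 1·(1/3) + (-6)·(2/3) = -11/3.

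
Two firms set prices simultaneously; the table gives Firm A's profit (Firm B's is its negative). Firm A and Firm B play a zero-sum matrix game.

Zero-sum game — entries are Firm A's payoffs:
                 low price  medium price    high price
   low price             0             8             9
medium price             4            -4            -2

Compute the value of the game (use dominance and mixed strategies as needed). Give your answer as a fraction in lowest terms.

2

Column high price is strictly dominated by medium price for Firm B (it gives Firm A more in every row).
The remaining 2×2 game on (low price, medium price) × (low price, medium price) has no saddle point. Let Firm A play low price with probability p; indifference gives 4(1−p) = 8p − 4(1−p), so p = 1/2.
Similarly Firm B's optimal q on low price is 3/4, and the value is 0·(3/4) + (8)·(1/4) = 2.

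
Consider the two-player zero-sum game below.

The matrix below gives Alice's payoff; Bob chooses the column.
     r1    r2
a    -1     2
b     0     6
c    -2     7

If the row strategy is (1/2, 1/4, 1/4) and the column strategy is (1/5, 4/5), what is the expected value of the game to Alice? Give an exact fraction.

Against (1/5, 4/5), each row's expected payoff is a: 7/5; b: 24/5; c: 26/5.
Taking the (1/2, 1/4, 1/4)-weighted average: (1/2)·(7/5) + (1/4)·(24/5) + (1/4)·(26/5) = 16/5.

16/5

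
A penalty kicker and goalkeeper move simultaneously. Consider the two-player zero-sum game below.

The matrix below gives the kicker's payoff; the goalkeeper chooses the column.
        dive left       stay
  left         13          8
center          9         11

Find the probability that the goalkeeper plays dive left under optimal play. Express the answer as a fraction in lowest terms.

3/7

Row minima are 8 and 9, so the kicker's maximin is 9; column maxima are 13 and 11, so the goalkeeper's minimax is 11. These differ, so the equilibrium is in mixed strategies.
Let the goalkeeper play dive left with probability q. The kicker is indifferent when 13q + 8(1−q) = 9q + 11(1−q), giving q = 3/7.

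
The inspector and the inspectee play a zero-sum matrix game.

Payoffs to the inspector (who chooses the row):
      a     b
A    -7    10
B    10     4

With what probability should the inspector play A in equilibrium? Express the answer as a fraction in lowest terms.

6/23

Row minima are -7 and 4, so the inspector's maximin is 4; column maxima are 10 and 10, so the inspectee's minimax is 10. These differ, so the equilibrium is in mixed strategies.
Let the inspector play A with probability p. The inspectee is indifferent when −7p + 10(1−p) = 10p + 4(1−p), giving p = 6/23.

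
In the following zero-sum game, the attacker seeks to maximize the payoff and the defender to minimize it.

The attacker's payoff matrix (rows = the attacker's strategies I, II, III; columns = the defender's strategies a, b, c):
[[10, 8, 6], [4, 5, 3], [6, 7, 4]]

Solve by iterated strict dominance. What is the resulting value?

6

Column b is strictly dominated by c for the defender (6<8, 3<5, 4<7); eliminate b.
Column a is strictly dominated by c for the defender (6<10, 3<4, 4<6); eliminate a.
Row II is strictly dominated by row I (6>3); eliminate II.
Row III is strictly dominated by row I (6>4); eliminate III.
Only (I, c) remains, with payoff 6.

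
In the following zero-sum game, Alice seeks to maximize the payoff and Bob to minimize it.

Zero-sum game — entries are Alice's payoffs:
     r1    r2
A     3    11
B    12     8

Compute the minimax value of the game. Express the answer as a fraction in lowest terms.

9

Row minima are 3 and 8, so Alice's maximin is 8; column maxima are 12 and 11, so Bob's minimax is 11. These differ, so the equilibrium is in mixed strategies.
Let Alice play A with probability p. Bob is indifferent when 3p + 12(1−p) = 11p + 8(1−p), giving p = 1/3.
Let Bob play r1 with probability q. Alice is indifferent when 3q + 11(1−q) = 12q + 8(1−q), giving q = 1/4.
The value is 3·(1/4) + (11)·(3/4) = 9.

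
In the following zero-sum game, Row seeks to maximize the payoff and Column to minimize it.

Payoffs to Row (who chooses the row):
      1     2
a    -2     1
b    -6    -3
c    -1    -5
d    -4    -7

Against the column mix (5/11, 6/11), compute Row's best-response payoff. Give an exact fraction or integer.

a: (-2)·(5/11) + (1)·(6/11) = -4/11.
b: (-6)·(5/11) + (-3)·(6/11) = -48/11.
c: (-1)·(5/11) + (-5)·(6/11) = -35/11.
d: (-4)·(5/11) + (-7)·(6/11) = -62/11.
The best pure response is a with expected payoff -4/11.

-4/11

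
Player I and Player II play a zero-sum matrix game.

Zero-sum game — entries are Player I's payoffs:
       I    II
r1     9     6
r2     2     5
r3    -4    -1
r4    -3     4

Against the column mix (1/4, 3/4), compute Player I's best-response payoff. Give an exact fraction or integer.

27/4

r1: (9)·(1/4) + (6)·(3/4) = 27/4.
r2: (2)·(1/4) + (5)·(3/4) = 17/4.
r3: (-4)·(1/4) + (-1)·(3/4) = -7/4.
r4: (-3)·(1/4) + (4)·(3/4) = 9/4.
The best pure response is r1 with expected payoff 27/4.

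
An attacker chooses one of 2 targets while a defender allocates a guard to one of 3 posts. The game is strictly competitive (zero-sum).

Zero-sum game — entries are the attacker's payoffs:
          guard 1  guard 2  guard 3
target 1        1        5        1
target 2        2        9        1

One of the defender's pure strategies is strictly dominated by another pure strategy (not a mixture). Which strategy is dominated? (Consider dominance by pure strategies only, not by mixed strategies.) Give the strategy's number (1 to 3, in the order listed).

2

The defender prefers columns that give the attacker less. Compare guard 2 with guard 1: 1 < 5, 2 < 9.
So guard 1 strictly dominates guard 2 for the defender; guard 2 is strictly dominated.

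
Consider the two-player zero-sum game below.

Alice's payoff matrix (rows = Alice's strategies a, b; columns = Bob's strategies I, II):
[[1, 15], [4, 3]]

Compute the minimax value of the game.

Row minima are 1 and 3, so Alice's maximin is 3; column maxima are 4 and 15, so Bob's minimax is 4. These differ, so the equilibrium is in mixed strategies.
Let Alice play a with probability p. Bob is indifferent when p + 4(1−p) = 15p + 3(1−p), giving p = 1/15.
Let Bob play I with probability q. Alice is indifferent when q + 15(1−q) = 4q + 3(1−q), giving q = 4/5.
The value is 1·(4/5) + (15)·(1/5) = 19/5.

19/5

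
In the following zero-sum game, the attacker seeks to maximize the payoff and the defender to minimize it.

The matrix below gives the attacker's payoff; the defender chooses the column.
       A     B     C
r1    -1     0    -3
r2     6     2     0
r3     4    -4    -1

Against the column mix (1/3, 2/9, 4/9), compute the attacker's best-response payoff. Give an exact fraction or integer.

22/9

r1: (-1)·(1/3) + (0)·(2/9) + (-3)·(4/9) = -5/3.
r2: (6)·(1/3) + (2)·(2/9) + (0)·(4/9) = 22/9.
r3: (4)·(1/3) + (-4)·(2/9) + (-1)·(4/9) = 0.
The best pure response is r2 with expected payoff 22/9.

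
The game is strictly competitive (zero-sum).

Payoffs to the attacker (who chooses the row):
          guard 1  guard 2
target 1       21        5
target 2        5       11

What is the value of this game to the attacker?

Row minima are 5 and 5, so the attacker's maximin is 5; column maxima are 21 and 11, so the defender's minimax is 11. These differ, so the equilibrium is in mixed strategies.
Let the attacker play target 1 with probability p. The defender is indifferent when 21p + 5(1−p) = 5p + 11(1−p), giving p = 3/11.
Let the defender play guard 1 with probability q. The attacker is indifferent when 21q + 5(1−q) = 5q + 11(1−q), giving q = 3/11.
The value is 21·(3/11) + (5)·(8/11) = 103/11.

103/11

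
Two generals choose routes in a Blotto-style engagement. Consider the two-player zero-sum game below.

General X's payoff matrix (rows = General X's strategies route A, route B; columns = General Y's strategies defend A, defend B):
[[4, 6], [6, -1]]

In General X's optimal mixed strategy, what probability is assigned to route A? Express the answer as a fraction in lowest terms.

7/9

Row minima are 4 and -1, so General X's maximin is 4; column maxima are 6 and 6, so General Y's minimax is 6. These differ, so the equilibrium is in mixed strategies.
Let General X play route A with probability p. General Y is indifferent when 4p + 6(1−p) = 6p − (1−p), giving p = 7/9.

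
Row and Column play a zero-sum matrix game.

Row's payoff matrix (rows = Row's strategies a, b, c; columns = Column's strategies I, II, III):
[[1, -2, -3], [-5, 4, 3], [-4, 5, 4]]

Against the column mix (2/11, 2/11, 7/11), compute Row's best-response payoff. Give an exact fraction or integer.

30/11

a: (1)·(2/11) + (-2)·(2/11) + (-3)·(7/11) = -23/11.
b: (-5)·(2/11) + (4)·(2/11) + (3)·(7/11) = 19/11.
c: (-4)·(2/11) + (5)·(2/11) + (4)·(7/11) = 30/11.
The best pure response is c with expected payoff 30/11.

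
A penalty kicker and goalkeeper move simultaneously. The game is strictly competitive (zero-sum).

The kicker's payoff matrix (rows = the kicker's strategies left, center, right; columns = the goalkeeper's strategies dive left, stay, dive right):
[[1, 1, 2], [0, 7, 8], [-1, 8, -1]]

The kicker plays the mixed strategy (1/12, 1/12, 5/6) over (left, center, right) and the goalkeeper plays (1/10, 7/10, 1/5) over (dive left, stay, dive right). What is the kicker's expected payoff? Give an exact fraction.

607/120

Against (1/10, 7/10, 1/5), each row's expected payoff is left: 6/5; center: 13/2; right: 53/10.
Taking the (1/12, 1/12, 5/6)-weighted average: (1/12)·(6/5) + (1/12)·(13/2) + (5/6)·(53/10) = 607/120.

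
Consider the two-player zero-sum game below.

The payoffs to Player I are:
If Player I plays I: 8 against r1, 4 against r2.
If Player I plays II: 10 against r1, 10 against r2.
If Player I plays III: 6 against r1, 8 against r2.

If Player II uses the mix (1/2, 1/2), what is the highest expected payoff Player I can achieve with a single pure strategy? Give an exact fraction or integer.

I: (8)·(1/2) + (4)·(1/2) = 6.
II: (10)·(1/2) + (10)·(1/2) = 10.
III: (6)·(1/2) + (8)·(1/2) = 7.
The best pure response is II with expected payoff 10.

10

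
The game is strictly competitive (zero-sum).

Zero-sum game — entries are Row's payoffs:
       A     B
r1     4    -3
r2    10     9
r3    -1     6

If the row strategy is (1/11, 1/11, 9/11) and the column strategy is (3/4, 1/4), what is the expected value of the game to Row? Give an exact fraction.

75/44

Against (3/4, 1/4), each row's expected payoff is r1: 9/4; r2: 39/4; r3: 3/4.
Taking the (1/11, 1/11, 9/11)-weighted average: (1/11)·(9/4) + (1/11)·(39/4) + (9/11)·(3/4) = 75/44.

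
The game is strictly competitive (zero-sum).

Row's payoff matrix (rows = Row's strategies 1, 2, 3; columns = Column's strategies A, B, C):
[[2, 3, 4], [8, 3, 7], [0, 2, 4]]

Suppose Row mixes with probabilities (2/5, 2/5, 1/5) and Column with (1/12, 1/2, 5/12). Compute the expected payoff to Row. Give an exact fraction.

Against (1/12, 1/2, 5/12), each row's expected payoff is 1: 10/3; 2: 61/12; 3: 8/3.
Taking the (2/5, 2/5, 1/5)-weighted average: (2/5)·(10/3) + (2/5)·(61/12) + (1/5)·(8/3) = 39/10.

39/10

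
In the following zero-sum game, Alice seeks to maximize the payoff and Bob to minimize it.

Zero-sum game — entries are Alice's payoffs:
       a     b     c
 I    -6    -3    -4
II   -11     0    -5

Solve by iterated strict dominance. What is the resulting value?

-6

Column c is strictly dominated by a for Bob (-6<-4, -11<-5); eliminate c.
Column b is strictly dominated by a for Bob (-6<-3, -11<0); eliminate b.
Row II is strictly dominated by row I (-6>-11); eliminate II.
Only (I, a) remains, with payoff -6.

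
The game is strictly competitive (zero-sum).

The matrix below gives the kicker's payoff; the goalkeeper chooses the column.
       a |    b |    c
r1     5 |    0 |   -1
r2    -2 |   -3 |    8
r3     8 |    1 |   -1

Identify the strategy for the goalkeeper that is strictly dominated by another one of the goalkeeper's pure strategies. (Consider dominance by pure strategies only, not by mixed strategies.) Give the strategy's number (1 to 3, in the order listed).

The goalkeeper prefers columns that give the kicker less. Compare a with b: 0 < 5, -3 < -2, 1 < 8.
So b strictly dominates a for the goalkeeper; a is strictly dominated.

1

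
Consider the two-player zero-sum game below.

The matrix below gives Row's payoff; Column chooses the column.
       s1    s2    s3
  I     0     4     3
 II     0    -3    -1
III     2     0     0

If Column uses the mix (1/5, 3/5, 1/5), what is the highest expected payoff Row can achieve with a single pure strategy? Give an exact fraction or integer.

3

I: (0)·(1/5) + (4)·(3/5) + (3)·(1/5) = 3.
II: (0)·(1/5) + (-3)·(3/5) + (-1)·(1/5) = -2.
III: (2)·(1/5) + (0)·(3/5) + (0)·(1/5) = 2/5.
The best pure response is I with expected payoff 3.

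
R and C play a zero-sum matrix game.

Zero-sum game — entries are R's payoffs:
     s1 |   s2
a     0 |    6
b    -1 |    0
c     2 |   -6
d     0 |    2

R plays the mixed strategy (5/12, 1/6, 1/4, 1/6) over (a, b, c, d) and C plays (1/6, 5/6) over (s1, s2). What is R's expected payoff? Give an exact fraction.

Against (1/6, 5/6), each row's expected payoff is a: 5; b: -1/6; c: -14/3; d: 5/3.
Taking the (5/12, 1/6, 1/4, 1/6)-weighted average: (5/12)·(5) + (1/6)·(-1/6) + (1/4)·(-14/3) + (1/6)·(5/3) = 7/6.

7/6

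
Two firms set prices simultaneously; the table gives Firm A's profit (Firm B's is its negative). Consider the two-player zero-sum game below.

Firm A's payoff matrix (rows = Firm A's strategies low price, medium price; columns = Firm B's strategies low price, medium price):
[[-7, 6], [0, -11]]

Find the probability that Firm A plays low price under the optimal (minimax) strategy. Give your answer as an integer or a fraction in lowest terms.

11/24

Row minima are -7 and -11, so Firm A's maximin is -7; column maxima are 0 and 6, so Firm B's minimax is 0. These differ, so the equilibrium is in mixed strategies.
Let Firm A play low price with probability p. Firm B is indifferent when −7p = 6p − 11(1−p), giving p = 11/24.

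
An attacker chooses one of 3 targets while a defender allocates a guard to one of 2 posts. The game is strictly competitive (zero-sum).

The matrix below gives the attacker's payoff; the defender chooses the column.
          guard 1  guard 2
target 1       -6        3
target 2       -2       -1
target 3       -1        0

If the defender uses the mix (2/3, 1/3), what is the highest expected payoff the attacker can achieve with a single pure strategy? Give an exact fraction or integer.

target 1: (-6)·(2/3) + (3)·(1/3) = -3.
target 2: (-2)·(2/3) + (-1)·(1/3) = -5/3.
target 3: (-1)·(2/3) + (0)·(1/3) = -2/3.
The best pure response is target 3 with expected payoff -2/3.

-2/3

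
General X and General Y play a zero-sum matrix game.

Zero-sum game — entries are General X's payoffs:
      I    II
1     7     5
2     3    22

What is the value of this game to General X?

Row minima are 5 and 3, so General X's maximin is 5; column maxima are 7 and 22, so General Y's minimax is 7. These differ, so the equilibrium is in mixed strategies.
Let General X play 1 with probability p. General Y is indifferent when 7p + 3(1−p) = 5p + 22(1−p), giving p = 19/21.
Let General Y play I with probability q. General X is indifferent when 7q + 5(1−q) = 3q + 22(1−q), giving q = 17/21.
The value is 7·(17/21) + (5)·(4/21) = 139/21.

139/21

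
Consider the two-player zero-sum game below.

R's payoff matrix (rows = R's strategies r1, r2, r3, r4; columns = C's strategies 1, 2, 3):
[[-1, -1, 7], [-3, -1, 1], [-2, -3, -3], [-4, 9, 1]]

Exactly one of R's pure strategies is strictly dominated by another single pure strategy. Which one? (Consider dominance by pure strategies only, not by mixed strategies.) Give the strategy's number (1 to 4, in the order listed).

Compare r3 with r1: -1 > -2, -1 > -3, 7 > -3.
So r1 strictly dominates r3 for R; r3 is strictly dominated.

3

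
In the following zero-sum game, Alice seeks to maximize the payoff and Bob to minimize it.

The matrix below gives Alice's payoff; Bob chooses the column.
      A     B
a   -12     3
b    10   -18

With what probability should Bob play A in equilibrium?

Row minima are -12 and -18, so Alice's maximin is -12; column maxima are 10 and 3, so Bob's minimax is 3. These differ, so the equilibrium is in mixed strategies.
Let Bob play A with probability q. Alice is indifferent when −12q + 3(1−q) = 10q − 18(1−q), giving q = 21/43.

21/43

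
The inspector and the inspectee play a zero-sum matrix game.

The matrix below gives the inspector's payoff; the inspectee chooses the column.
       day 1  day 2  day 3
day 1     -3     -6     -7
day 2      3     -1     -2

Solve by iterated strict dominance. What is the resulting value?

-2

Column day 2 is strictly dominated by day 3 for the inspectee (-7<-6, -2<-1); eliminate day 2.
Column day 1 is strictly dominated by day 3 for the inspectee (-7<-3, -2<3); eliminate day 1.
Row day 1 is strictly dominated by row day 2 (-2>-7); eliminate day 1.
Only (day 2, day 3) remains, with payoff -2.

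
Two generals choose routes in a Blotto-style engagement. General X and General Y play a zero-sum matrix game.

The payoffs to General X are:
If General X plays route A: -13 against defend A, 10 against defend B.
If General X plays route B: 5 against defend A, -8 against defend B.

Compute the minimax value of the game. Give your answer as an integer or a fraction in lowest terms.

-3/2

Row minima are -13 and -8, so General X's maximin is -8; column maxima are 5 and 10, so General Y's minimax is 5. These differ, so the equilibrium is in mixed strategies.
Let General X play route A with probability p. General Y is indifferent when −13p + 5(1−p) = 10p − 8(1−p), giving p = 13/36.
Let General Y play defend A with probability q. General X is indifferent when −13q + 10(1−q) = 5q − 8(1−q), giving q = 1/2.
The value is -13·(1/2) + (10)·(1/2) = -3/2.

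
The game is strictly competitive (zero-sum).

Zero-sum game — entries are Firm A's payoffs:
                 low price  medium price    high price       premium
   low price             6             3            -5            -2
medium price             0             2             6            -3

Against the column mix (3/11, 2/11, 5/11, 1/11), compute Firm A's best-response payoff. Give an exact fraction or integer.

31/11

low price: (6)·(3/11) + (3)·(2/11) + (-5)·(5/11) + (-2)·(1/11) = -3/11.
medium price: (0)·(3/11) + (2)·(2/11) + (6)·(5/11) + (-3)·(1/11) = 31/11.
The best pure response is medium price with expected payoff 31/11.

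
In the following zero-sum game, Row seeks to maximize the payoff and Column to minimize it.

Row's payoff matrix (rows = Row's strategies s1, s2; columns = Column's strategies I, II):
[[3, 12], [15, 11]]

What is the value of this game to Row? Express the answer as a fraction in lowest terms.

Row minima are 3 and 11, so Row's maximin is 11; column maxima are 15 and 12, so Column's minimax is 12. These differ, so the equilibrium is in mixed strategies.
Let Row play s1 with probability p. Column is indifferent when 3p + 15(1−p) = 12p + 11(1−p), giving p = 4/13.
Let Column play I with probability q. Row is indifferent when 3q + 12(1−q) = 15q + 11(1−q), giving q = 1/13.
The value is 3·(1/13) + (12)·(12/13) = 147/13.

147/13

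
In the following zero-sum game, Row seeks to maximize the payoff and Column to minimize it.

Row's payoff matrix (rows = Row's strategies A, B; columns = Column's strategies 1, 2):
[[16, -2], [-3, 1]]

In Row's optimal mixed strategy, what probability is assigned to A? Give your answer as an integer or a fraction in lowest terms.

Row minima are -2 and -3, so Row's maximin is -2; column maxima are 16 and 1, so Column's minimax is 1. These differ, so the equilibrium is in mixed strategies.
Let Row play A with probability p. Column is indifferent when 16p − 3(1−p) = −2p + (1−p), giving p = 2/11.

2/11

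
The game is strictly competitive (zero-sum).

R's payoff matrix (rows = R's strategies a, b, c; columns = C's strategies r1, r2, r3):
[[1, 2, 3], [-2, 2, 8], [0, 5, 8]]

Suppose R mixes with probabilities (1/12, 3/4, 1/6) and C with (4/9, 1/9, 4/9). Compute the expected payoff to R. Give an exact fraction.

Against (4/9, 1/9, 4/9), each row's expected payoff is a: 2; b: 26/9; c: 37/9.
Taking the (1/12, 3/4, 1/6)-weighted average: (1/12)·(2) + (3/4)·(26/9) + (1/6)·(37/9) = 163/54.

163/54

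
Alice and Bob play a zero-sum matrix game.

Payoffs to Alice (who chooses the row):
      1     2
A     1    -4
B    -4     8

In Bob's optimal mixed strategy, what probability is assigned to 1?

Row minima are -4 and -4, so Alice's maximin is -4; column maxima are 1 and 8, so Bob's minimax is 1. These differ, so the equilibrium is in mixed strategies.
Let Bob play 1 with probability q. Alice is indifferent when q − 4(1−q) = −4q + 8(1−q), giving q = 12/17.

12/17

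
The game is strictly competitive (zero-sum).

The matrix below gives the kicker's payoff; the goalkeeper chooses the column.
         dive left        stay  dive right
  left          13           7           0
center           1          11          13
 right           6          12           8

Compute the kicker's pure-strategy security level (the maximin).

6

The worst-case payoff for each row is left: 0, center: 1, right: 6.
The best of these is 6.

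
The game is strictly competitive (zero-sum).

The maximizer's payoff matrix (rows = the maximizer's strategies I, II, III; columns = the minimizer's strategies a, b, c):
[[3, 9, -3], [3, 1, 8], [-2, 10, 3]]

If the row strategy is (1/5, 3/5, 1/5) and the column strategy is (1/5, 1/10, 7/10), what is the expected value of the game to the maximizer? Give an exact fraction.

Against (1/5, 1/10, 7/10), each row's expected payoff is I: -3/5; II: 63/10; III: 27/10.
Taking the (1/5, 3/5, 1/5)-weighted average: (1/5)·(-3/5) + (3/5)·(63/10) + (1/5)·(27/10) = 21/5.

21/5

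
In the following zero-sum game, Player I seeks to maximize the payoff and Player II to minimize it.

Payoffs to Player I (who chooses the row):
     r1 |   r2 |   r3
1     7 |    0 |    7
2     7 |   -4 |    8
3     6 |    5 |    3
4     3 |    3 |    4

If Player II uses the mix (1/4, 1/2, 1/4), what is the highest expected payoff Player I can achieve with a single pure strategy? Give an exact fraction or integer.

1: (7)·(1/4) + (0)·(1/2) + (7)·(1/4) = 7/2.
2: (7)·(1/4) + (-4)·(1/2) + (8)·(1/4) = 7/4.
3: (6)·(1/4) + (5)·(1/2) + (3)·(1/4) = 19/4.
4: (3)·(1/4) + (3)·(1/2) + (4)·(1/4) = 13/4.
The best pure response is 3 with expected payoff 19/4.

19/4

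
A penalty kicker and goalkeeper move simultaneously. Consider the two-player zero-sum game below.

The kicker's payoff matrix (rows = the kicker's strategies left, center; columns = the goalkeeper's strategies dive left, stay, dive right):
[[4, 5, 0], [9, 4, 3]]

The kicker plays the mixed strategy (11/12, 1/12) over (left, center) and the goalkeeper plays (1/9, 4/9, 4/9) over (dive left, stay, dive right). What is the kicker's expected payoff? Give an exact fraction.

Against (1/9, 4/9, 4/9), each row's expected payoff is left: 8/3; center: 37/9.
Taking the (11/12, 1/12)-weighted average: (11/12)·(8/3) + (1/12)·(37/9) = 301/108.

301/108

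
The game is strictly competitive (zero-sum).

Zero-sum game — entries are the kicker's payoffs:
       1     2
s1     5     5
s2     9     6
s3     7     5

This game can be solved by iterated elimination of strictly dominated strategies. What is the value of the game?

6

Row s3 is strictly dominated by row s2 (9>7, 6>5); eliminate s3.
Row s1 is strictly dominated by row s2 (9>5, 6>5); eliminate s1.
Column 1 is strictly dominated by 2 for the goalkeeper (6<9); eliminate 1.
Only (s2, 2) remains, with payoff 6.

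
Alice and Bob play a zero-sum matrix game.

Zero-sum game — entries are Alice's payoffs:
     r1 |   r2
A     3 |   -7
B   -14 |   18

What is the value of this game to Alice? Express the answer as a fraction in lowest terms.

Row minima are -7 and -14, so Alice's maximin is -7; column maxima are 3 and 18, so Bob's minimax is 3. These differ, so the equilibrium is in mixed strategies.
Let Alice play A with probability p. Bob is indifferent when 3p − 14(1−p) = −7p + 18(1−p), giving p = 16/21.
Let Bob play r1 with probability q. Alice is indifferent when 3q − 7(1−q) = −14q + 18(1−q), giving q = 25/42.
The value is 3·(25/42) + (-7)·(17/42) = -22/21.

-22/21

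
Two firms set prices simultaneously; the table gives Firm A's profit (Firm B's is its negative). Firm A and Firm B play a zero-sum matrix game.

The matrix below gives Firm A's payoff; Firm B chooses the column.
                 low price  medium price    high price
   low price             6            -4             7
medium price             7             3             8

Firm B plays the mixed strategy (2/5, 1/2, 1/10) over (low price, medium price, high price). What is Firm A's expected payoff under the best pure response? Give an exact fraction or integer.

51/10

low price: (6)·(2/5) + (-4)·(1/2) + (7)·(1/10) = 11/10.
medium price: (7)·(2/5) + (3)·(1/2) + (8)·(1/10) = 51/10.
The best pure response is medium price with expected payoff 51/10.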